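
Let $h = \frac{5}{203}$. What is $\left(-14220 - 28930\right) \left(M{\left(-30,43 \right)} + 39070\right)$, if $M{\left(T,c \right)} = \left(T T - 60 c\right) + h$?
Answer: $- \frac{327516051250}{203} \approx -1.6134 \cdot 10^{9}$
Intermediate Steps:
$h = \frac{5}{203}$ ($h = 5 \cdot \frac{1}{203} = \frac{5}{203} \approx 0.024631$)
$M{\left(T,c \right)} = \frac{5}{203} + T^{2} - 60 c$ ($M{\left(T,c \right)} = \left(T T - 60 c\right) + \frac{5}{203} = \left(T^{2} - 60 c\right) + \frac{5}{203} = \frac{5}{203} + T^{2} - 60 c$)
$\left(-14220 - 28930\right) \left(M{\left(-30,43 \right)} + 39070\right) = \left(-14220 - 28930\right) \left(\left(\frac{5}{203} + \left(-30\right)^{2} - 2580\right) + 39070\right) = - 43150 \left(\left(\frac{5}{203} + 900 - 2580\right) + 39070\right) = - 43150 \left(- \frac{341035}{203} + 39070\right) = \left(-43150\right) \frac{7590175}{203} = - \frac{327516051250}{203}$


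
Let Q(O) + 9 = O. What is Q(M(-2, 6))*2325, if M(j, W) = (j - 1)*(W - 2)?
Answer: -48825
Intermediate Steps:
M(j, W) = (-1 + j)*(-2 + W)
Q(O) = -9 + O
Q(M(-2, 6))*2325 = (-9 + (2 - 1*6 - 2*(-2) + 6*(-2)))*2325 = (-9 + (2 - 6 + 4 - 12))*2325 = (-9 - 12)*2325 = -21*2325 = -48825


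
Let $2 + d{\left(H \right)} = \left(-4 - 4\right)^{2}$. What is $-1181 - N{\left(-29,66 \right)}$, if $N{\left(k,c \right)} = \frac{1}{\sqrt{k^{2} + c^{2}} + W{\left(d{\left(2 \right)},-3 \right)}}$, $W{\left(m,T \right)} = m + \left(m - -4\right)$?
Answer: $- \frac{13211975}{11187} + \frac{\sqrt{5197}}{11187} \approx -1181.0$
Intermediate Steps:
$d{\left(H \right)} = 62$ ($d{\left(H \right)} = -2 + \left(-4 - 4\right)^{2} = -2 + \left(-8\right)^{2} = -2 + 64 = 62$)
$W{\left(m,T \right)} = 4 + 2 m$ ($W{\left(m,T \right)} = m + \left(m + 4\right) = m + \left(4 + m\right) = 4 + 2 m$)
$N{\left(k,c \right)} = \frac{1}{128 + \sqrt{c^{2} + k^{2}}}$ ($N{\left(k,c \right)} = \frac{1}{\sqrt{k^{2} + c^{2}} + \left(4 + 2 \cdot 62\right)} = \frac{1}{\sqrt{c^{2} + k^{2}} + \left(4 + 124\right)} = \frac{1}{\sqrt{c^{2} + k^{2}} + 128} = \frac{1}{128 + \sqrt{c^{2} + k^{2}}}$)
$-1181 - N{\left(-29,66 \right)} = -1181 - \frac{1}{128 + \sqrt{66^{2} + \left(-29\right)^{2}}} = -1181 - \frac{1}{128 + \sqrt{4356 + 841}} = -1181 - \frac{1}{128 + \sqrt{5197}}$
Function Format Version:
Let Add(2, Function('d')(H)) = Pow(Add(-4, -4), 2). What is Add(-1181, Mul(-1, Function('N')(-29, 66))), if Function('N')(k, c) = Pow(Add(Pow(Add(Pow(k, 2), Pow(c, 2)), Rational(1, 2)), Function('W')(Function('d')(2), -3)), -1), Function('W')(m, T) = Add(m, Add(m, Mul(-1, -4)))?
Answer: Add(Rational(-13211975, 11187), Mul(Rational(1, 11187), Pow(5197, Rational(1, 2)))) ≈ -1181.0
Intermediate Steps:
Function('d')(H) = 62 (Function('d')(H) = Add(-2, Pow(Add(-4, -4), 2)) = Add(-2, Pow(-8, 2)) = Add(-2, 64) = 62)
Function('W')(m, T) = Add(4, Mul(2, m)) (Function('W')(m, T) = Add(m, Add(m, 4)) = Add(m, Add(4, m)) = Add(4, Mul(2, m)))
Function('N')(k, c) = Pow(Add(128, Pow(Add(Pow(c, 2), Pow(k, 2)), Rational(1, 2))), -1) (Function('N')(k, c) = Pow(Add(Pow(Add(Pow(k, 2), Pow(c, 2)), Rational(1, 2)), Add(4, Mul(2, 62))), -1) = Pow(Add(Pow(Add(Pow(c, 2), Pow(k, 2)), Rational(1, 2)), Add(4, 124)), -1) = Pow(Add(Pow(Add(Pow(c, 2), Pow(k, 2)), Rational(1, 2)), 128), -1) = Pow(Add(128, Pow(Add(Pow(c, 2), Pow(k, 2)), Rational(1, 2))), -1))
Add(-1181, Mul(-1, Function('N')(-29, 66))) = Add(-1181, Mul(-1, Pow(Add(128, Pow(Add(Pow(66, 2), Pow(-29, 2)), Rational(1, 2))), -1))) = Add(-1181, Mul(-1, Pow(Add(128, Pow(Add(4356, 841), Rational(1, 2))), -1))) = Add(-1181, Mul(-1, Pow(Add(128, Pow(5197, Rational(1, 2))), -1)))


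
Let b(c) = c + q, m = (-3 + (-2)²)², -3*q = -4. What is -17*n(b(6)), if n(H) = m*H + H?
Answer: -748/3 ≈ -249.33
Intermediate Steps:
q = 4/3 (q = -⅓*(-4) = 4/3 ≈ 1.3333)
m = 1 (m = (-3 + 4)² = 1² = 1)
b(c) = 4/3 + c (b(c) = c + 4/3 = 4/3 + c)
n(H) = 2*H (n(H) = 1*H + H = H + H = 2*H)
-17*n(b(6)) = -34*(4/3 + 6) = -34*22/3 = -17*44/3 = -748/3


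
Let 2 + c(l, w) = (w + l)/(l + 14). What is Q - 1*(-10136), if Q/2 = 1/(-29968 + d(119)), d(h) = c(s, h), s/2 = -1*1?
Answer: 1214708368/119841 ≈ 10136.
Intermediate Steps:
s = -2 (s = 2*(-1*1) = 2*(-1) = -2)
c(l, w) = -2 + (l + w)/(14 + l) (c(l, w) = -2 + (w + l)/(l + 14) = -2 + (l + w)/(14 + l))
d(h) = -13/6 + h/12 (d(h) = (-28 + h - 1*(-2))/(14 - 2) = (-28 + h + 2)/12 = (-26 + h)/12 = -13/6 + h/12)
Q = -8/119841 (Q = 2/(-29968 + (-13/6 + (1/12)*119)) = 2/(-29968 + (-13/6 + 119/12)) = 2/(-29968 + 31/4) = 2/(-119841/4) = 2*(-4/119841) = -8/119841 ≈ -6.6755e-5)
Q - 1*(-10136) = -8/119841 - 1*(-10136) = -8/119841 + 10136 = 1214708368/119841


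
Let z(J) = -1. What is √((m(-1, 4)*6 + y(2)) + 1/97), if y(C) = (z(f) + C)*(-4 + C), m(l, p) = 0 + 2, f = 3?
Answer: √94187/97 ≈ 3.1639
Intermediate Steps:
m(l, p) = 2
y(C) = (-1 + C)*(-4 + C)
√((m(-1, 4)*6 + y(2)) + 1/97) = √((2*6 + (4 + 2² - 5*2)) + 1/97) = √((12 + (4 + 4 - 10)) + 1/97) = √((12 - 2) + 1/97) = √(10 + 1/97) = √(971/97) = √94187/97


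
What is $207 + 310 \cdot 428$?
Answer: $132887$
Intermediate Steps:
$207 + 310 \cdot 428 = 207 + 132680 = 132887$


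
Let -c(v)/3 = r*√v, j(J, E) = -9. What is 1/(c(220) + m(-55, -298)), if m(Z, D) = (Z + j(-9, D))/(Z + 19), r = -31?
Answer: -36/38531231 + 7533*√55/77062462 ≈ 0.00072401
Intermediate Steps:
c(v) = 93*√v (c(v) = -(-93)*√v = 93*√v)
m(Z, D) = (-9 + Z)/(19 + Z) (m(Z, D) = (Z - 9)/(Z + 19) = (-9 + Z)/(19 + Z))
1/(c(220) + m(-55, -298)) = 1/(93*√220 + (-9 - 55)/(19 - 55)) = 1/(93*(2*√55) - 64/(-36)) = 1/(186*√55 - 1/36*(-64)) = 1/(186*√55 + 16/9) = 1/(16/9 + 186*√55)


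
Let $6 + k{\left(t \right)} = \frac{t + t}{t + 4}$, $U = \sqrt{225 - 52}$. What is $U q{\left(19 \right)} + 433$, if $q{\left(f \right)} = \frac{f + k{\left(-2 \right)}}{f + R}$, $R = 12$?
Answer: $433 + \frac{11 \sqrt{173}}{31} \approx 437.67$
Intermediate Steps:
$U = \sqrt{173} \approx 13.153$
$k{\left(t \right)} = -6 + \frac{2 t}{4 + t}$ ($k{\left(t \right)} = -6 + \frac{t + t}{t + 4} = -6 + \frac{2 t}{4 + t}$)
$q{\left(f \right)} = \frac{-8 + f}{12 + f}$ ($q{\left(f \right)} = \frac{f + \frac{4 \left(-6 - -2\right)}{4 - 2}}{f + 12} = \frac{f + \frac{4 \left(-6 + 2\right)}{2}}{12 + f} = \frac{f + 4 \cdot \frac{1}{2} \left(-4\right)}{12 + f} = \frac{f - 8}{12 + f} = \frac{-8 + f}{12 + f}$)
$U q{\left(19 \right)} + 433 = \sqrt{173} \frac{-8 + 19}{12 + 19} + 433 = \sqrt{173} \cdot \frac{1}{31} \cdot 11 + 433 = \sqrt{173} \cdot \frac{11}{31} + 433 = \frac{11 \sqrt{173}}{31} + 433 = 433 + \frac{11 \sqrt{173}}{31}$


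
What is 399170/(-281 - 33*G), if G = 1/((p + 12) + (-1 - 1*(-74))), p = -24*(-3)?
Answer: -6266969/4415 ≈ -1419.5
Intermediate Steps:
p = 72
G = 1/157 (G = 1/((72 + 12) + (-1 - 1*(-74))) = 1/(84 + (-1 + 74)) = 1/(84 + 73) = 1/157 ≈ 0.0063694)
399170/(-281 - 33*G) = 399170/(-281 - 33*1/157) = 399170/(-281 - 33/157) = 399170/(-44150/157) = 399170*(-157/44150) = -6266969/4415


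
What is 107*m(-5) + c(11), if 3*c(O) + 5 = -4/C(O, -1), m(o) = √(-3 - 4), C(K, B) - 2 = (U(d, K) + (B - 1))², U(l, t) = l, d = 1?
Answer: -19/9 + 107*I*√7 ≈ -2.1111 + 283.1*I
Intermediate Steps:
C(K, B) = 2 + B² (C(K, B) = 2 + (1 + (B - 1))² = 2 + (1 + (-1 + B))² = 2 + B²)
m(o) = I*√7 (m(o) = √(-7) = I*√7)
c(O) = -19/9 (c(O) = -5/3 + (-4/(2 + (-1)²))/3 = -5/3 + (-4/(2 + 1))/3 = -5/3 + (-4/3)/3 = -5/3 + (-4*⅓)/3 = -5/3 + (⅓)*(-4/3) = -5/3 - 4/9 = -19/9)
107*m(-5) + c(11) = 107*(I*√7) - 19/9 = 107*I*√7 - 19/9 = -19/9 + 107*I*√7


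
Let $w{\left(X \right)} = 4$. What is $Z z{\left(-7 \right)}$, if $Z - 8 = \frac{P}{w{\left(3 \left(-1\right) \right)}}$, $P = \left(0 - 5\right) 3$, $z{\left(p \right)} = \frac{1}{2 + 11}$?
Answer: $\frac{17}{52} \approx 0.32692$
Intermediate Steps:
$z{\left(p \right)} = \frac{1}{13}$
$P = -15$ ($P = \left(-5\right) 3 = -15$)
$Z = \frac{17}{4}$ ($Z = 8 - \frac{15}{4} = \frac{17}{4} \approx 4.25$)
$Z z{\left(-7 \right)} = \frac{17}{4} \cdot \frac{1}{13} = \frac{17}{52}$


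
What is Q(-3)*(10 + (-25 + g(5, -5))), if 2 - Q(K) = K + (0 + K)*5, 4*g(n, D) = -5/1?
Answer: -325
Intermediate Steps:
g(n, D) = -5/4 (g(n, D) = (-5/1)/4 = (-5*1)/4 = (1/4)*(-5) = -5/4)
Q(K) = 2 - 6*K (Q(K) = 2 - (K + (0 + K)*5) = 2 - (K + K*5) = 2 - (K + 5*K) = 2 - 6*K)
Q(-3)*(10 + (-25 + g(5, -5))) = (2 - 6*(-3))*(10 + (-25 - 5/4)) = (2 + 18)*(10 - 105/4) = 20*(-65/4) = -325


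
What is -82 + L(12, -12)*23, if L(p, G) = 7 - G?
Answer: 355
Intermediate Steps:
-82 + L(12, -12)*23 = -82 + (7 - 1*(-12))*23 = -82 + (7 + 12)*23 = -82 + 19*23 = -82 + 437 = 355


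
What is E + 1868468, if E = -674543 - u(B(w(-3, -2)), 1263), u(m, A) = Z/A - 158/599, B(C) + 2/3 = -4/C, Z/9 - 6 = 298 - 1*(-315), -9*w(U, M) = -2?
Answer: 301081766750/252179 ≈ 1.1939e+6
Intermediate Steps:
w(U, M) = 2/9 (w(U, M) = -⅑*(-2) = 2/9)
Z = 5571 (Z = 54 + 9*(298 - 1*(-315)) = 54 + 9*(298 + 315) = 54 + 9*613 = 54 + 5517 = 5571)
B(C) = -⅔ - 4/C
u(m, A) = -158/599 + 5571/A (u(m, A) = 5571/A - 158/599 = -158/599 + 5571/A)
E = -170106625022/252179 (E = -674543 - (-158/599 + 5571/1263) = -674543 - (-158/599 + 5571*(1/1263)) = -674543 - (-158/599 + 1857/421) = -674543 - 1*1045825/252179 = -674543 - 1045825/252179 = -170106625022/252179 ≈ -6.7455e+5)
E + 1868468 = -170106625022/252179 + 1868468 = 301081766750/252179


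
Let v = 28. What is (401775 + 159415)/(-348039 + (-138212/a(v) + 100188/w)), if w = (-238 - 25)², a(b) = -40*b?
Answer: -10868746310800/6738164636383 ≈ -1.6130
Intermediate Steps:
w = 69169 (w = (-263)² = 69169)
(401775 + 159415)/(-348039 + (-138212/a(v) + 100188/w)) = (401775 + 159415)/(-348039 + (-138212/((-40*28)) + 100188/69169)) = 561190/(-348039 + (-138212/(-1120) + 100188*(1/69169))) = 561190/(-348039 + (-138212*(-1/1120) + 100188/69169)) = 561190/(-348039 + (34553/280 + 100188/69169)) = 561190/(-348039 + 2418049097/19367320) = 561190/(-6738164636383/19367320) = 561190*(-19367320/6738164636383) = -10868746310800/6738164636383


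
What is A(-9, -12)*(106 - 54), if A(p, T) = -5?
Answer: -260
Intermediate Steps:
A(-9, -12)*(106 - 54) = -5*(106 - 54) = -5*52 = -260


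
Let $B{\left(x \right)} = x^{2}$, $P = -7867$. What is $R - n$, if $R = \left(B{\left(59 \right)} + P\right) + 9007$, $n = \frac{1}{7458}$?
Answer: $\frac{34463417}{7458} \approx 4621.0$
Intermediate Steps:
$n = \frac{1}{7458} \approx 0.00013408$
$R = 4621$ ($R = \left(59^{2} - 7867\right) + 9007 = \left(3481 - 7867\right) + 9007 = -4386 + 9007 = 4621$)
$R - n = 4621 - \frac{1}{7458} = \frac{34463417}{7458}$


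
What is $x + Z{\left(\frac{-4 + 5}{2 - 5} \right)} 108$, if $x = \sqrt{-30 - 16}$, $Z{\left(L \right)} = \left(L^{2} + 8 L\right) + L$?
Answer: $-312 + i \sqrt{46} \approx -312.0 + 6.7823 i$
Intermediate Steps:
$Z{\left(L \right)} = L^{2} + 9 L$
$x = i \sqrt{46}$ ($x = \sqrt{-46} = i \sqrt{46} \approx 6.7823 i$)
$x + Z{\left(\frac{-4 + 5}{2 - 5} \right)} 108 = i \sqrt{46} + \frac{-4 + 5}{2 - 5} \left(9 + \frac{-4 + 5}{2 - 5}\right) 108 = i \sqrt{46} + 1 \frac{1}{-3} \left(9 + 1 \frac{1}{-3}\right) 108 = i \sqrt{46} + 1 \left(- \frac{1}{3}\right) \left(9 + 1 \left(- \frac{1}{3}\right)\right) 108 = i \sqrt{46} + - \frac{9 - \frac{1}{3}}{3} \cdot 108 = i \sqrt{46} + \left(- \frac{1}{3}\right) \frac{26}{3} \cdot 108 = i \sqrt{46} - 312 = -312 + i \sqrt{46}$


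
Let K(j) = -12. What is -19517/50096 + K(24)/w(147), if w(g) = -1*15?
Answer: 102799/250480 ≈ 0.41041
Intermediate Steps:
w(g) = -15
-19517/50096 + K(24)/w(147) = -19517/50096 - 12/(-15) = -19517*1/50096 - 12*(-1/15) = -19517/50096 + ⅘ = 102799/250480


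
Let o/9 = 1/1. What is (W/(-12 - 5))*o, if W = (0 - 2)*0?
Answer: 0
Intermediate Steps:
W = 0 (W = -2*0 = 0)
o = 9 (o = 9/1 = 9*1 = 9)
(W/(-12 - 5))*o = (0/(-12 - 5))*9 = (0/(-17))*9 = -1/17*0*9 = 0*9 = 0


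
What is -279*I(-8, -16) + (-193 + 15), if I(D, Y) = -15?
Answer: 4007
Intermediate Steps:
-279*I(-8, -16) + (-193 + 15) = -279*(-15) + (-193 + 15) = 4185 - 178 = 4007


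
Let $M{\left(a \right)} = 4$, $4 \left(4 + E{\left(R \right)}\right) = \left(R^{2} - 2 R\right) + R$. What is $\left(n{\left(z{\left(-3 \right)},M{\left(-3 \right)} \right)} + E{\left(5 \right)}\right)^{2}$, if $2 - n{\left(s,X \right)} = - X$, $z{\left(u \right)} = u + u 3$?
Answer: $49$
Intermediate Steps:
$E{\left(R \right)} = -4 - \frac{R}{4} + \frac{R^{2}}{4}$ ($E{\left(R \right)} = -4 + \frac{\left(R^{2} - 2 R\right) + R}{4} = -4 + \frac{R^{2} - R}{4} = -4 + \left(- \frac{R}{4} + \frac{R^{2}}{4}\right) = -4 - \frac{R}{4} + \frac{R^{2}}{4}$)
$z{\left(u \right)} = 4 u$ ($z{\left(u \right)} = u + 3 u = 4 u$)
$n{\left(s,X \right)} = 2 + X$ ($n{\left(s,X \right)} = 2 - - X = 2 + X$)
$\left(n{\left(z{\left(-3 \right)},M{\left(-3 \right)} \right)} + E{\left(5 \right)}\right)^{2} = \left(\left(2 + 4\right) - \left(\frac{21}{4} - \frac{25}{4}\right)\right)^{2} = \left(6 - -1\right)^{2} = \left(6 + 1\right)^{2} = 7^{2} = 49$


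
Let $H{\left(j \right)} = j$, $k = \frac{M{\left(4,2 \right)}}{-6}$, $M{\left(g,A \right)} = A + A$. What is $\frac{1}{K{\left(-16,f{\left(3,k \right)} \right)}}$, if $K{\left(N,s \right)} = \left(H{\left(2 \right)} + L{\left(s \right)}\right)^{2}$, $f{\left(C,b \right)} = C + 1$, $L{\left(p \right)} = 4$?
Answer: $\frac{1}{36} \approx 0.027778$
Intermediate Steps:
$M{\left(g,A \right)} = 2 A$
$k = - \frac{2}{3}$ ($k = \frac{2 \cdot 2}{-6} = 4 \left(- \frac{1}{6}\right) = - \frac{2}{3} \approx -0.66667$)
$f{\left(C,b \right)} = 1 + C$
$K{\left(N,s \right)} = 36$ ($K{\left(N,s \right)} = \left(2 + 4\right)^{2} = 6^{2} = 36$)
$\frac{1}{K{\left(-16,f{\left(3,k \right)} \right)}} = \frac{1}{36}$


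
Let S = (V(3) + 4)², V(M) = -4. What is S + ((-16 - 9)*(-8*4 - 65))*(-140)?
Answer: -339500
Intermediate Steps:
S = 0 (S = (-4 + 4)² = 0² = 0)
S + ((-16 - 9)*(-8*4 - 65))*(-140) = 0 + ((-16 - 9)*(-8*4 - 65))*(-140) = 0 - 25*(-32 - 65)*(-140) = 0 - 25*(-97)*(-140) = 0 + 2425*(-140) = 0 - 339500 = -339500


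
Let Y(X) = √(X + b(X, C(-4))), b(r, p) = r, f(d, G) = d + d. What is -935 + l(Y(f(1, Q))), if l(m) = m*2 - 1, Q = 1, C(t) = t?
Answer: -932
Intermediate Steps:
f(d, G) = 2*d
Y(X) = √2*√X (Y(X) = √(X + X) = √(2*X) = √2*√X)
l(m) = -1 + 2*m (l(m) = 2*m - 1 = -1 + 2*m)
-935 + l(Y(f(1, Q))) = -935 + (-1 + 2*(√2*√(2*1))) = -935 + (-1 + 2*(√2*√2)) = -935 + (-1 + 2*2) = -935 + (-1 + 4) = -935 + 3 = -932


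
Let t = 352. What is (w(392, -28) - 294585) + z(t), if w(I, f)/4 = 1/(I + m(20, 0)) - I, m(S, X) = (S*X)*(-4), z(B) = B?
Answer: -28988497/98 ≈ -2.9580e+5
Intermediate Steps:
m(S, X) = -4*S*X
w(I, f) = -4*I + 4/I (w(I, f) = 4*(1/(I - 4*20*0) - I) = 4*(1/(I + 0) - I) = 4*(1/I - I) = -4*I + 4/I)
(w(392, -28) - 294585) + z(t) = ((-4*392 + 4/392) - 294585) + 352 = ((-1568 + 4*(1/392)) - 294585) + 352 = ((-1568 + 1/98) - 294585) + 352 = (-153663/98 - 294585) + 352 = -29022993/98 + 352 = -28988497/98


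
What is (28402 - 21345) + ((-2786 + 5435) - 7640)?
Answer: 2066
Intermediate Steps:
(28402 - 21345) + ((-2786 + 5435) - 7640) = 7057 + (2649 - 7640) = 7057 - 4991 = 2066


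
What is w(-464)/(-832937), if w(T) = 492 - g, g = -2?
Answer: -494/832937 ≈ -0.00059308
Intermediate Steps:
w(T) = 494 (w(T) = 492 - 1*(-2) = 492 + 2 = 494)
w(-464)/(-832937) = 494/(-832937) = 494*(-1/832937) = -494/832937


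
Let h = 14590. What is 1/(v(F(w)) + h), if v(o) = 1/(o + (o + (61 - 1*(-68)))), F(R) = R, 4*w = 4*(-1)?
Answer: 127/1852931 ≈ 6.8540e-5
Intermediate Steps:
w = -1 (w = (4*(-1))/4 = (1/4)*(-4) = -1)
v(o) = 1/(129 + 2*o) (v(o) = 1/(o + (o + (61 + 68))) = 1/(o + (o + 129)) = 1/(o + (129 + o)) = 1/(129 + 2*o))
1/(v(F(w)) + h) = 1/(1/(129 + 2*(-1)) + 14590) = 1/(1/(129 - 2) + 14590) = 1/(1/127 + 14590) = 1/(1852931/127) = 127/1852931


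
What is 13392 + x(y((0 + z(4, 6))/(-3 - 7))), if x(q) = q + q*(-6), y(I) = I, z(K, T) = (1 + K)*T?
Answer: 13407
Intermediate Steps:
z(K, T) = T*(1 + K)
x(q) = -5*q (x(q) = q - 6*q = -5*q)
13392 + x(y((0 + z(4, 6))/(-3 - 7))) = 13392 - 5*(0 + 6*(1 + 4))/(-3 - 7) = 13392 - 5*(0 + 6*5)/(-10) = 13392 - 5*(0 + 30)*(-1)/10 = 13392 - 150*(-1)/10 = 13392 - 5*(-3) = 13392 + 15 = 13407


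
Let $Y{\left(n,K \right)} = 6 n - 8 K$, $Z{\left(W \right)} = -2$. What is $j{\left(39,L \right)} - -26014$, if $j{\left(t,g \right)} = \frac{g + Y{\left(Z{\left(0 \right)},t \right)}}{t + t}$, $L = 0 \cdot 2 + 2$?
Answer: $\frac{1014385}{39} \approx 26010.0$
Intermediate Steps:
$Y{\left(n,K \right)} = - 8 K + 6 n$
$L = 2$ ($L = 0 + 2 = 2$)
$j{\left(t,g \right)} = \frac{-12 + g - 8 t}{2 t}$ ($j{\left(t,g \right)} = \frac{g - \left(12 + 8 t\right)}{t + t} = \frac{g - \left(12 + 8 t\right)}{2 t} = \left(g - \left(12 + 8 t\right)\right) \frac{1}{2 t} = \left(-12 + g - 8 t\right) \frac{1}{2 t} = \frac{-12 + g - 8 t}{2 t}$)
$j{\left(39,L \right)} - -26014 = \frac{-12 + 2 - 312}{2 \cdot 39} - -26014 = \frac{1}{2} \cdot \frac{1}{39} \left(-12 + 2 - 312\right) + 26014 = \frac{1}{2} \cdot \frac{1}{39} \left(-322\right) + 26014 = - \frac{161}{39} + 26014 = \frac{1014385}{39}$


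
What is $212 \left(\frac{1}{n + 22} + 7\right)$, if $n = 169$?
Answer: $\frac{283656}{191} \approx 1485.1$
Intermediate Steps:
$212 \left(\frac{1}{n + 22} + 7\right) = 212 \left(\frac{1}{169 + 22} + 7\right) = 212 \left(\frac{1}{191} + 7\right) = 212 \cdot \frac{1338}{191} = \frac{283656}{191}$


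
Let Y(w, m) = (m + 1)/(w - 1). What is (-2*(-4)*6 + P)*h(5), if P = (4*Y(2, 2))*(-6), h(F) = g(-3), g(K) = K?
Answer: 72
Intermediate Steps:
Y(w, m) = (1 + m)/(-1 + w)
h(F) = -3
P = -72 (P = (4*((1 + 2)/(-1 + 2)))*(-6) = (4*(3/1))*(-6) = (4*(1*3))*(-6) = (4*3)*(-6) = 12*(-6) = -72)
(-2*(-4)*6 + P)*h(5) = (-2*(-4)*6 - 72)*(-3) = (8*6 - 72)*(-3) = (48 - 72)*(-3) = -24*(-3) = 72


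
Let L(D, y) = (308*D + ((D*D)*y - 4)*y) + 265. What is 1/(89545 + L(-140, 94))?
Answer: 1/173231914 ≈ 5.7726e-9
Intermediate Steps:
L(D, y) = 265 + 308*D + y*(-4 + y*D²) (L(D, y) = (308*D + (D²*y - 4)*y) + 265 = (308*D + (y*D² - 4)*y) + 265 = (308*D + (-4 + y*D²)*y) + 265 = (308*D + y*(-4 + y*D²)) + 265 = 265 + 308*D + y*(-4 + y*D²))
1/(89545 + L(-140, 94)) = 1/(89545 + (265 - 4*94 + 308*(-140) + (-140)²*94²)) = 1/(89545 + (265 - 376 - 43120 + 19600*8836)) = 1/(89545 + (265 - 376 - 43120 + 173185600)) = 1/(89545 + 173142369) = 1/173231914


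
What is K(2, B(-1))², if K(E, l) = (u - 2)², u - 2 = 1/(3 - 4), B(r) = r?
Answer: 1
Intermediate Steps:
u = 1 (u = 2 + 1/(3 - 4) = 2 + 1/(-1) = 2 - 1 = 1)
K(E, l) = 1 (K(E, l) = (1 - 2)² = (-1)² = 1)
K(2, B(-1))² = 1² = 1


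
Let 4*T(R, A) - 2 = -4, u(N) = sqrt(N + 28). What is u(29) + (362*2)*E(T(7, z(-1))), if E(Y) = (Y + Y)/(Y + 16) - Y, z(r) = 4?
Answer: 9774/31 + sqrt(57) ≈ 322.84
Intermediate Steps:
u(N) = sqrt(28 + N)
T(R, A) = -1/2 (T(R, A) = 1/2 + (1/4)*(-4) = 1/2 - 1 = -1/2)
E(Y) = -Y + 2*Y/(16 + Y) (E(Y) = (2*Y)/(16 + Y) - Y = 2*Y/(16 + Y) - Y = -Y + 2*Y/(16 + Y))
u(29) + (362*2)*E(T(7, z(-1))) = sqrt(28 + 29) + (362*2)*(-1*(-1/2)*(14 - 1/2)/(16 - 1/2)) = sqrt(57) + 724*(-1*(-1/2)*27/2/31/2) = sqrt(57) + 724*(-1*(-1/2)*2/31*27/2) = sqrt(57) + 724*(27/62) = sqrt(57) + 9774/31 = 9774/31 + sqrt(57)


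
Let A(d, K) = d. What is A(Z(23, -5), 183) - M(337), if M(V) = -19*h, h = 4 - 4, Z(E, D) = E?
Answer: 23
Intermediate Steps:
h = 0
M(V) = 0 (M(V) = -19*0 = 0)
A(Z(23, -5), 183) - M(337) = 23 - 1*0 = 23 + 0 = 23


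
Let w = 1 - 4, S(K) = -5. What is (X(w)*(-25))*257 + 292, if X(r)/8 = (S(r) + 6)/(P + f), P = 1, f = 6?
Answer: -49356/7 ≈ -7050.9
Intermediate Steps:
w = -3
X(r) = 8/7 (X(r) = 8*((-5 + 6)/(1 + 6)) = 8*(1/7) = 8/7)
(X(w)*(-25))*257 + 292 = ((8/7)*(-25))*257 + 292 = -200/7*257 + 292 = -51400/7 + 292 = -49356/7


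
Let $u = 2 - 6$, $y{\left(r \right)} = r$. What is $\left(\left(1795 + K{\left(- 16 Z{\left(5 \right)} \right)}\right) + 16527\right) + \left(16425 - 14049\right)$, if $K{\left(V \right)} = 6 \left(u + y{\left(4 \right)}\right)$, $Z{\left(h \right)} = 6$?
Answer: $20698$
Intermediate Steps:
$u = -4$ ($u = 2 - 6 = -4$)
$K{\left(V \right)} = 0$ ($K{\left(V \right)} = 6 \left(-4 + 4\right) = 6 \cdot 0 = 0$)
$\left(\left(1795 + K{\left(- 16 Z{\left(5 \right)} \right)}\right) + 16527\right) + \left(16425 - 14049\right) = \left(\left(1795 + 0\right) + 16527\right) + \left(16425 - 14049\right) = \left(1795 + 16527\right) + \left(16425 - 14049\right) = 18322 + 2376 = 20698$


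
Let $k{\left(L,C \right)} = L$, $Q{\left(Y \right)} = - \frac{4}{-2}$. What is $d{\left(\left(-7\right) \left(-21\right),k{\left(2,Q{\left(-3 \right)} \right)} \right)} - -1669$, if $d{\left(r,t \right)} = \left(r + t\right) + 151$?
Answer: $1969$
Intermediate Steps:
$Q{\left(Y \right)} = 2$ ($Q{\left(Y \right)} = \left(-4\right) \left(- \frac{1}{2}\right) = 2$)
$d{\left(r,t \right)} = 151 + r + t$
$d{\left(\left(-7\right) \left(-21\right),k{\left(2,Q{\left(-3 \right)} \right)} \right)} - -1669 = \left(151 - -147 + 2\right) - -1669 = \left(151 + 147 + 2\right) + 1669 = 300 + 1669 = 1969$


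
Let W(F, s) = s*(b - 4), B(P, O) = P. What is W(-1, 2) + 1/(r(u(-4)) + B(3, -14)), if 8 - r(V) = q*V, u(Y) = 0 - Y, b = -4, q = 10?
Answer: -465/29 ≈ -16.034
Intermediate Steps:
W(F, s) = -8*s (W(F, s) = s*(-4 - 4) = s*(-8) = -8*s)
u(Y) = -Y
r(V) = 8 - 10*V
W(-1, 2) + 1/(r(u(-4)) + B(3, -14)) = -8*2 + 1/((8 - (-10)*(-4)) + 3) = -16 + 1/((8 - 10*4) + 3) = -16 + 1/((8 - 40) + 3) = -16 + 1/(-32 + 3) = -16 + 1/(-29) = -16 - 1/29 = -465/29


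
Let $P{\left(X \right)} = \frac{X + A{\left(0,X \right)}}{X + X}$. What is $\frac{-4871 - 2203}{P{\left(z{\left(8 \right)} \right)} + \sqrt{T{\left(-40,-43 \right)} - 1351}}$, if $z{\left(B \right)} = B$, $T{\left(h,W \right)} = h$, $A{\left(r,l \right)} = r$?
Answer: $\frac{14148 i}{- i + 2 \sqrt{1391}} \approx -2.5423 + 189.64 i$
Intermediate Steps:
$P{\left(X \right)} = \frac{1}{2}$ ($P{\left(X \right)} = \frac{X + 0}{X + X} = \frac{X}{2 X} = X \frac{1}{2 X} = \frac{1}{2}$)
$\frac{-4871 - 2203}{P{\left(z{\left(8 \right)} \right)} + \sqrt{T{\left(-40,-43 \right)} - 1351}} = \frac{-4871 - 2203}{\frac{1}{2} + \sqrt{-40 - 1351}} = - \frac{7074}{\frac{1}{2} + \sqrt{-1391}} = - \frac{7074}{\frac{1}{2} + i \sqrt{1391}}$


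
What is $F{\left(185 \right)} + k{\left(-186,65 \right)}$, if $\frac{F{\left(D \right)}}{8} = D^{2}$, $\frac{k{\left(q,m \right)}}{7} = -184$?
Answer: $272512$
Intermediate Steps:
$k{\left(q,m \right)} = -1288$ ($k{\left(q,m \right)} = 7 \left(-184\right) = -1288$)
$F{\left(D \right)} = 8 D^{2}$
$F{\left(185 \right)} + k{\left(-186,65 \right)} = 8 \cdot 185^{2} - 1288 = 8 \cdot 34225 - 1288 = 273800 - 1288 = 272512$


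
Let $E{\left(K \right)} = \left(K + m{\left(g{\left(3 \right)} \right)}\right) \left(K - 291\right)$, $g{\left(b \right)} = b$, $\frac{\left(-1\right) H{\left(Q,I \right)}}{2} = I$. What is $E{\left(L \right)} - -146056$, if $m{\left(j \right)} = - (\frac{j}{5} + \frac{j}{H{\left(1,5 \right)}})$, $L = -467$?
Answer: $\frac{2501347}{5} \approx 5.0027 \cdot 10^{5}$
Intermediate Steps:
$H{\left(Q,I \right)} = - 2 I$
$m{\left(j \right)} = - \frac{j}{10}$ ($m{\left(j \right)} = - (\frac{j}{5} + \frac{j}{\left(-2\right) 5}) = - (j \frac{1}{5} + \frac{j}{-10}) = - (\frac{j}{5} + j \left(- \frac{1}{10}\right)) = - (\frac{j}{5} - \frac{j}{10}) = - \frac{j}{10}$)
$E{\left(K \right)} = \left(-291 + K\right) \left(- \frac{3}{10} + K\right)$ ($E{\left(K \right)} = \left(K - \frac{3}{10}\right) \left(K - 291\right) = \left(K - \frac{3}{10}\right) \left(-291 + K\right) = \left(- \frac{3}{10} + K\right) \left(-291 + K\right) = \left(-291 + K\right) \left(- \frac{3}{10} + K\right)$)
$E{\left(L \right)} - -146056 = \left(\frac{873}{10} + \left(-467\right)^{2} - - \frac{1360371}{10}\right) - -146056 = \left(\frac{873}{10} + 218089 + \frac{1360371}{10}\right) + 146056 = \frac{1771067}{5} + 146056 = \frac{2501347}{5}$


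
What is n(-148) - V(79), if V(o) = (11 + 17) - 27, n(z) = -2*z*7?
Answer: 2071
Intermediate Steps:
n(z) = -14*z
V(o) = 1 (V(o) = 28 - 27 = 1)
n(-148) - V(79) = -14*(-148) - 1*1 = 2072 - 1 = 2071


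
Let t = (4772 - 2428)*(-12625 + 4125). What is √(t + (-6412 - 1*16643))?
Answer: 19*I*√55255 ≈ 4466.2*I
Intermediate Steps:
t = -19924000 (t = 2344*(-8500) = -19924000)
√(t + (-6412 - 1*16643)) = √(-19924000 + (-6412 - 1*16643)) = √(-19924000 + (-6412 - 16643)) = √(-19924000 - 23055) = √(-19947055) = 19*I*√55255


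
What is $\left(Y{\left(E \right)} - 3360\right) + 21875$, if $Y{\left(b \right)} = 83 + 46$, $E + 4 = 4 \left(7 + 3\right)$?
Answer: $18644$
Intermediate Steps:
$E = 36$ ($E = -4 + 4 \left(7 + 3\right) = -4 + 4 \cdot 10 = -4 + 40 = 36$)
$Y{\left(b \right)} = 129$
$\left(Y{\left(E \right)} - 3360\right) + 21875 = \left(129 - 3360\right) + 21875 = -3231 + 21875 = 18644$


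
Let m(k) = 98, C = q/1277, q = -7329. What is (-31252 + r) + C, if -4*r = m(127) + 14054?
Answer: -44434159/1277 ≈ -34796.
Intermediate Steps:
C = -7329/1277 ≈ -5.7392
r = -3538 (r = -(98 + 14054)/4 = -1/4*14152 = -3538)
(-31252 + r) + C = (-31252 - 3538) - 7329/1277 = -34790 - 7329/1277 = -44434159/1277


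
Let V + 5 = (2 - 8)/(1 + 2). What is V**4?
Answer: 2401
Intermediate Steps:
V = -7 (V = -5 + (2 - 8)/(1 + 2) = -5 - 6/3 = -5 - 6*1/3 = -5 - 2 = -7)
V**4 = (-7)**4 = 2401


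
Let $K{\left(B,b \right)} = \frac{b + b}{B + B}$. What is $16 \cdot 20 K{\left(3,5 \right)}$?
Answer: $\frac{1600}{3} \approx 533.33$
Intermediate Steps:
$K{\left(B,b \right)} = \frac{b}{B}$ ($K{\left(B,b \right)} = \frac{2 b}{2 B} = 2 b \frac{1}{2 B} = \frac{b}{B}$)
$16 \cdot 20 K{\left(3,5 \right)} = 16 \cdot 20 \cdot \frac{5}{3} = 320 \cdot 5 \cdot \frac{1}{3} = 320 \cdot \frac{5}{3} = \frac{1600}{3}$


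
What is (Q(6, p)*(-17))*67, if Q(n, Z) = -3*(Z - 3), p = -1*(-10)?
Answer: 23919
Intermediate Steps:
p = 10
Q(n, Z) = 9 - 3*Z (Q(n, Z) = -3*(-3 + Z) = 9 - 3*Z)
(Q(6, p)*(-17))*67 = ((9 - 3*10)*(-17))*67 = ((9 - 30)*(-17))*67 = -21*(-17)*67 = 357*67 = 23919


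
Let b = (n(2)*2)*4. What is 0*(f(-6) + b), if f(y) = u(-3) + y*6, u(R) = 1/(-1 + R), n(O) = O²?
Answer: 0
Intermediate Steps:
b = 32 (b = (2²*2)*4 = (4*2)*4 = 8*4 = 32)
f(y) = -¼ + 6*y (f(y) = 1/(-1 - 3) + y*6 = 1/(-4) + 6*y = -¼ + 6*y)
0*(f(-6) + b) = 0*((-¼ + 6*(-6)) + 32) = 0*((-¼ - 36) + 32) = 0*(-145/4 + 32) = 0*(-17/4) = 0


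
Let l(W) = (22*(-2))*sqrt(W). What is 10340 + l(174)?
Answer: 10340 - 44*sqrt(174) ≈ 9759.6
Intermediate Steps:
l(W) = -44*sqrt(W)
10340 + l(174) = 10340 - 44*sqrt(174)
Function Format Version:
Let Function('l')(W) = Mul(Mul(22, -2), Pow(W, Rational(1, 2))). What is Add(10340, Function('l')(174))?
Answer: Add(10340, Mul(-44, Pow(174, Rational(1, 2)))) ≈ 9759.6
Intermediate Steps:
Function('l')(W) = Mul(-44, Pow(W, Rational(1, 2)))
Add(10340, Function('l')(174)) = Add(10340, Mul(-44, Pow(174, Rational(1, 2))))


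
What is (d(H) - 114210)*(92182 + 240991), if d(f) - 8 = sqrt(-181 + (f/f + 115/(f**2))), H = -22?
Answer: -38049022946 + 333173*I*sqrt(87005)/22 ≈ -3.8049e+10 + 4.467e+6*I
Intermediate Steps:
d(f) = 8 + sqrt(-180 + 115/f**2) (d(f) = 8 + sqrt(-181 + (f/f + 115/(f**2))) = 8 + sqrt(-181 + (1 + 115/f**2)) = 8 + sqrt(-180 + 115/f**2))
(d(H) - 114210)*(92182 + 240991) = ((8 + sqrt(-180 + 115/(-22)**2)) - 114210)*(92182 + 240991) = ((8 + sqrt(-180 + 115*(1/484))) - 114210)*333173 = ((8 + sqrt(-180 + 115/484)) - 114210)*333173 = ((8 + sqrt(-87005/484)) - 114210)*333173 = ((8 + I*sqrt(87005)/22) - 114210)*333173 = (-114202 + I*sqrt(87005)/22)*333173 = -38049022946 + 333173*I*sqrt(87005)/22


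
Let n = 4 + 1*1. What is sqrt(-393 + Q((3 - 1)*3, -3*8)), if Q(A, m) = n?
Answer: 2*I*sqrt(97) ≈ 19.698*I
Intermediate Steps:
n = 5 (n = 4 + 1 = 5)
Q(A, m) = 5
sqrt(-393 + Q((3 - 1)*3, -3*8)) = sqrt(-393 + 5) = sqrt(-388) = 2*I*sqrt(97)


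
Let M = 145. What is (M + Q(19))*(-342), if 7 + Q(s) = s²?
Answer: -170658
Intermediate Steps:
Q(s) = -7 + s²
(M + Q(19))*(-342) = (145 + (-7 + 19²))*(-342) = (145 + (-7 + 361))*(-342) = (145 + 354)*(-342) = 499*(-342) = -170658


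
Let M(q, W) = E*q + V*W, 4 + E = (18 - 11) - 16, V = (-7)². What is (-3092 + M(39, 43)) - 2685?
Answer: -4177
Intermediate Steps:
V = 49
E = -13 (E = -4 + ((18 - 11) - 16) = -4 + (7 - 16) = -4 - 9 = -13)
M(q, W) = -13*q + 49*W
(-3092 + M(39, 43)) - 2685 = (-3092 + (-13*39 + 49*43)) - 2685 = (-3092 + (-507 + 2107)) - 2685 = (-3092 + 1600) - 2685 = -1492 - 2685 = -4177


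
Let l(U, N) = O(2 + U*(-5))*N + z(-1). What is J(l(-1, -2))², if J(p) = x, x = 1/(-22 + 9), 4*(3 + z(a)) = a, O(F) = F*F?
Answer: 1/169 ≈ 0.0059172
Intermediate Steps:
O(F) = F²
z(a) = -3 + a/4
x = -1/13 (x = 1/(-13) = -1/13 ≈ -0.076923)
l(U, N) = -13/4 + N*(2 - 5*U)² (l(U, N) = (2 + U*(-5))²*N + (-3 + (¼)*(-1)) = (2 - 5*U)²*N + (-3 - ¼) = N*(2 - 5*U)² - 13/4 = -13/4 + N*(2 - 5*U)²)
J(p) = -1/13
J(l(-1, -2))² = (-1/13)² = 1/169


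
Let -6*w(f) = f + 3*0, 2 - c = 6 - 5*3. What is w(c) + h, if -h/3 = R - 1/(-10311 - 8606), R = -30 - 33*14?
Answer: 167320847/113502 ≈ 1474.2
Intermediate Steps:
c = 11 (c = 2 - (6 - 5*3) = 2 - (6 - 15) = 2 - 1*(-9) = 2 + 9 = 11)
w(f) = -f/6 (w(f) = -(f + 3*0)/6 = -(f + 0)/6 = -f/6)
R = -492 (R = -30 - 462 = -492)
h = 27921489/18917 (h = -3*(-492 - 1/(-10311 - 8606)) = -3*(-492 - 1/(-18917)) = -3*(-492 - 1*(-1/18917)) = -3*(-492 + 1/18917) = -3*(-9307163/18917) = 27921489/18917 ≈ 1476.0)
w(c) + h = -1/6*11 + 27921489/18917 = -11/6 + 27921489/18917 = 167320847/113502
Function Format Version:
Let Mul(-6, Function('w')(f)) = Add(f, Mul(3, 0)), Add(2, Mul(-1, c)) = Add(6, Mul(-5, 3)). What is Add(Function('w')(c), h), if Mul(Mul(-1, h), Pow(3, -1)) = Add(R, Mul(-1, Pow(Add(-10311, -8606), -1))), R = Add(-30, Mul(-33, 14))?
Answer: Rational(167320847, 113502) ≈ 1474.2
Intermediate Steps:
c = 11 (c = Add(2, Mul(-1, Add(6, Mul(-5, 3)))) = Add(2, Mul(-1, Add(6, -15))) = Add(2, Mul(-1, -9)) = Add(2, 9) = 11)
Function('w')(f) = Mul(Rational(-1, 6), f) (Function('w')(f) = Mul(Rational(-1, 6), Add(f, Mul(3, 0))) = Mul(Rational(-1, 6), Add(f, 0)) = Mul(Rational(-1, 6), f))
R = -492 (R = Add(-30, -462) = -492)
h = Rational(27921489, 18917) (h = Mul(-3, Add(-492, Mul(-1, Pow(Add(-10311, -8606), -1)))) = Mul(-3, Add(-492, Mul(-1, Pow(-18917, -1)))) = Mul(-3, Add(-492, Mul(-1, Rational(-1, 18917)))) = Mul(-3, Add(-492, Rational(1, 18917))) = Mul(-3, Rational(-9307163, 18917)) = Rational(27921489, 18917) ≈ 1476.0)
Add(Function('w')(c), h) = Add(Mul(Rational(-1, 6), 11), Rational(27921489, 18917)) = Add(Rational(-11, 6), Rational(27921489, 18917)) = Rational(167320847, 113502)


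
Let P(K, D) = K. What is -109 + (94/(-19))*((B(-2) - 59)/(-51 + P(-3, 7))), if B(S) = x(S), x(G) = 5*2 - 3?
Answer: -58361/513 ≈ -113.76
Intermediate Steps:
x(G) = 7 (x(G) = 10 - 3 = 7)
B(S) = 7
-109 + (94/(-19))*((B(-2) - 59)/(-51 + P(-3, 7))) = -109 + (94/(-19))*((7 - 59)/(-51 - 3)) = -109 + (94*(-1/19))*(-52/(-54)) = -109 - (-4888)*(-1)/(19*54) = -109 - 94/19*26/27 = -109 - 2444/513 = -58361/513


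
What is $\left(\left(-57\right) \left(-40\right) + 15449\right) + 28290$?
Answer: $46019$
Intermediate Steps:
$\left(\left(-57\right) \left(-40\right) + 15449\right) + 28290 = \left(2280 + 15449\right) + 28290 = 17729 + 28290 = 46019$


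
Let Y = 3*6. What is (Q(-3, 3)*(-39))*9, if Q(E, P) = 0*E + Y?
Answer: -6318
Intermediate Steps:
Y = 18
Q(E, P) = 18 (Q(E, P) = 0*E + 18 = 0 + 18 = 18)
(Q(-3, 3)*(-39))*9 = (18*(-39))*9 = -702*9 = -6318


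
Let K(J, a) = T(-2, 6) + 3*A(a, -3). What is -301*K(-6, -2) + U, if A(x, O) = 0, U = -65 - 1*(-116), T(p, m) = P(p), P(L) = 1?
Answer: -250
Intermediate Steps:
T(p, m) = 1
U = 51 (U = -65 + 116 = 51)
K(J, a) = 1 (K(J, a) = 1 + 3*0 = 1 + 0 = 1)
-301*K(-6, -2) + U = -301*1 + 51 = -301 + 51 = -250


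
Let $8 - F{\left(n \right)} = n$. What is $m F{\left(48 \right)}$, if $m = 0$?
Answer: $0$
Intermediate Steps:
$F{\left(n \right)} = 8 - n$
$m F{\left(48 \right)} = 0 \left(8 - 48\right) = 0 \left(-40\right) = 0$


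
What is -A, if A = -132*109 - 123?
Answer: 14511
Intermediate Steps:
A = -14511 (A = -14388 - 123 = -14511)
-A = -1*(-14511) = 14511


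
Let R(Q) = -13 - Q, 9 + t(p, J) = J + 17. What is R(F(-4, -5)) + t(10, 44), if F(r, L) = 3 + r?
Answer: 40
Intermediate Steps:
t(p, J) = 8 + J (t(p, J) = -9 + (J + 17) = -9 + (17 + J) = 8 + J)
R(F(-4, -5)) + t(10, 44) = (-13 - (3 - 4)) + (8 + 44) = (-13 - 1*(-1)) + 52 = (-13 + 1) + 52 = -12 + 52 = 40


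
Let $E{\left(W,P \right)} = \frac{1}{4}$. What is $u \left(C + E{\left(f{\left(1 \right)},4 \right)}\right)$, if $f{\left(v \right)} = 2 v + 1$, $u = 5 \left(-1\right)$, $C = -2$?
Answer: $\frac{35}{4} \approx 8.75$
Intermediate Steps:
$u = -5$
$f{\left(v \right)} = 1 + 2 v$
$E{\left(W,P \right)} = \frac{1}{4}$
$u \left(C + E{\left(f{\left(1 \right)},4 \right)}\right) = - 5 \left(-2 + \frac{1}{4}\right) = \left(-5\right) \left(- \frac{7}{4}\right) = \frac{35}{4}$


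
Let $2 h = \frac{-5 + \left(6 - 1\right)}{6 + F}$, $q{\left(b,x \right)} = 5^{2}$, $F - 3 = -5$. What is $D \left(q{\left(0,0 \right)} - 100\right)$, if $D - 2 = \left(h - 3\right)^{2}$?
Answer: $-825$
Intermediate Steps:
$F = -2$ ($F = 3 - 5 = -2$)
$q{\left(b,x \right)} = 25$
$h = 0$ ($h = \frac{\left(-5 + \left(6 - 1\right)\right) \frac{1}{6 - 2}}{2} = \frac{\left(-5 + 5\right) \frac{1}{4}}{2} = \frac{0 \cdot \frac{1}{4}}{2} = \frac{1}{2} \cdot 0 = 0$)
$D = 11$ ($D = 2 + \left(0 - 3\right)^{2} = 2 + \left(-3\right)^{2} = 2 + 9 = 11$)
$D \left(q{\left(0,0 \right)} - 100\right) = 11 \left(25 - 100\right) = 11 \left(-75\right) = -825$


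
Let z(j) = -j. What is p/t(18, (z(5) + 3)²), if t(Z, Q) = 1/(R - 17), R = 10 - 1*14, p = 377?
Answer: -7917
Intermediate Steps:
R = -4 (R = 10 - 14 = -4)
t(Z, Q) = -1/21 (t(Z, Q) = 1/(-4 - 17) = 1/(-21) = -1/21)
p/t(18, (z(5) + 3)²) = 377/(-1/21) = 377*(-21) = -7917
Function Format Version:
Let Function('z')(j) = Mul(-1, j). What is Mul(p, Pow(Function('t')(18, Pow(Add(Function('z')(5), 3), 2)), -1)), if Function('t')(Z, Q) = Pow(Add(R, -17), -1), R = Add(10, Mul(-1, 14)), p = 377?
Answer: -7917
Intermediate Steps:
R = -4 (R = Add(10, -14) = -4)
Function('t')(Z, Q) = Rational(-1, 21) (Function('t')(Z, Q) = Pow(Add(-4, -17), -1) = Pow(-21, -1) = Rational(-1, 21))
Mul(p, Pow(Function('t')(18, Pow(Add(Function('z')(5), 3), 2)), -1)) = Mul(377, Pow(Rational(-1, 21), -1)) = Mul(377, -21) = -7917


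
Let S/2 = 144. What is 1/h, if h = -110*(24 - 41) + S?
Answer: 1/2158 ≈ 0.00046339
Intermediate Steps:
S = 288 (S = 2*144 = 288)
h = 2158 (h = -110*(24 - 41) + 288 = -110*(-17) + 288 = 1870 + 288 = 2158)
1/h = 1/2158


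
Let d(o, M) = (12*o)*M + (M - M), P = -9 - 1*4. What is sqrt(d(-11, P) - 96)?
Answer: 18*sqrt(5) ≈ 40.249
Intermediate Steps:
P = -13 (P = -9 - 4 = -13)
d(o, M) = 12*M*o (d(o, M) = 12*M*o + 0 = 12*M*o)
sqrt(d(-11, P) - 96) = sqrt(12*(-13)*(-11) - 96) = sqrt(1716 - 96) = sqrt(1620) = 18*sqrt(5)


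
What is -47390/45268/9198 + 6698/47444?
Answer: 49761282277/352758902436 ≈ 0.14106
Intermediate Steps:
-47390/45268/9198 + 6698/47444 = -47390*1/45268*(1/9198) + 6698*(1/47444) = -23695/22634*1/9198 + 3349/23722 = -3385/29741076 + 3349/23722 = 49761282277/352758902436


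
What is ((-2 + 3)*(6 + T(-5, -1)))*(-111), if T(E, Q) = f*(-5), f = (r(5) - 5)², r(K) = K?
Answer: -666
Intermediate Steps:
f = 0 (f = (5 - 5)² = 0² = 0)
T(E, Q) = 0 (T(E, Q) = 0*(-5) = 0)
((-2 + 3)*(6 + T(-5, -1)))*(-111) = ((-2 + 3)*(6 + 0))*(-111) = (1*6)*(-111) = 6*(-111) = -666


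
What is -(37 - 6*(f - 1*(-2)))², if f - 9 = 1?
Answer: -1225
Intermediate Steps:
f = 10 (f = 9 + 1 = 10)
-(37 - 6*(f - 1*(-2)))² = -(37 - 6*(10 - 1*(-2)))² = -(37 - 6*(10 + 2))² = -(37 - 6*12)² = -(37 - 72)² = -1*(-35)² = -1*1225 = -1225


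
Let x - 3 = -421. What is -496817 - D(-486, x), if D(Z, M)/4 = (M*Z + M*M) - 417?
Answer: -2006637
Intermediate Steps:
x = -418 (x = 3 - 421 = -418)
D(Z, M) = -1668 + 4*M² + 4*M*Z (D(Z, M) = 4*((M*Z + M*M) - 417) = 4*((M*Z + M²) - 417) = 4*((M² + M*Z) - 417) = 4*(-417 + M² + M*Z) = -1668 + 4*M² + 4*M*Z)
-496817 - D(-486, x) = -496817 - (-1668 + 4*(-418)² + 4*(-418)*(-486)) = -496817 - (-1668 + 4*174724 + 812592) = -496817 - (-1668 + 698896 + 812592) = -496817 - 1*1509820 = -496817 - 1509820 = -2006637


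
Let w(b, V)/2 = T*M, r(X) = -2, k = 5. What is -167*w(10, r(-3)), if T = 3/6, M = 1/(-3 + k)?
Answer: -167/2 ≈ -83.500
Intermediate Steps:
M = 1/2 (M = 1/(-3 + 5) = 1/2 ≈ 0.50000)
T = 1/2 (T = 3*(1/6) = 1/2 ≈ 0.50000)
w(b, V) = 1/2 (w(b, V) = 2*((1/2)*(1/2)) = 2*(1/4) = 1/2)
-167*w(10, r(-3)) = -167*1/2 = -167/2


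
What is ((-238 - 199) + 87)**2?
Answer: 122500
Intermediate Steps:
((-238 - 199) + 87)**2 = (-437 + 87)**2 = (-350)**2 = 122500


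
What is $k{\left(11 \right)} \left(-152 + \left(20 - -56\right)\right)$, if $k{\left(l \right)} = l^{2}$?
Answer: $-9196$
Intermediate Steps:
$k{\left(11 \right)} \left(-152 + \left(20 - -56\right)\right) = 11^{2} \left(-152 + \left(20 - -56\right)\right) = 121 \left(-152 + \left(20 + 56\right)\right) = 121 \left(-152 + 76\right) = 121 \left(-76\right) = -9196$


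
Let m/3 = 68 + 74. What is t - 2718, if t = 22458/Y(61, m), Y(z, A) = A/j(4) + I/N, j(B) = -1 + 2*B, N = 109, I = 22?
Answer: -2881335/1226 ≈ -2350.2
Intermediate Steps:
m = 426 (m = 3*(68 + 74) = 3*142 = 426)
Y(z, A) = 22/109 + A/7 (Y(z, A) = A/(-1 + 2*4) + 22/109 = A/(-1 + 8) + 22*(1/109) = A/7 + 22/109 = 22/109 + A/7)
t = 450933/1226 (t = 22458/(22/109 + (⅐)*426) = 22458/(22/109 + 426/7) = 22458/(46588/763) = 22458*(763/46588) = 450933/1226 ≈ 367.81)
t - 2718 = 450933/1226 - 2718 = -2881335/1226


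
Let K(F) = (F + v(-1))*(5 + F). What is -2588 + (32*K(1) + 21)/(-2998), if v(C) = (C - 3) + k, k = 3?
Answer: -7758845/2998 ≈ -2588.0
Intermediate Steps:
v(C) = C (v(C) = (C - 3) + 3 = (-3 + C) + 3 = C)
K(F) = (-1 + F)*(5 + F) (K(F) = (F - 1)*(5 + F) = (-1 + F)*(5 + F))
-2588 + (32*K(1) + 21)/(-2998) = -2588 + (32*(-5 + 1² + 4*1) + 21)/(-2998) = -2588 + (32*(-5 + 1 + 4) + 21)*(-1/2998) = -2588 + (32*0 + 21)*(-1/2998) = -2588 + (0 + 21)*(-1/2998) = -2588 + 21*(-1/2998) = -2588 - 21/2998 = -7758845/2998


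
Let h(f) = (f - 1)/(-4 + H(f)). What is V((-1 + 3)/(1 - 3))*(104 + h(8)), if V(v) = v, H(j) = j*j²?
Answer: -52839/508 ≈ -104.01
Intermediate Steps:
H(j) = j³
h(f) = (-1 + f)/(-4 + f³) (h(f) = (f - 1)/(-4 + f³) = (-1 + f)/(-4 + f³))
V((-1 + 3)/(1 - 3))*(104 + h(8)) = ((-1 + 3)/(1 - 3))*(104 + (-1 + 8)/(-4 + 8³)) = (2/(-2))*(104 + 7/(-4 + 512)) = (2*(-½))*(104 + 7/508) = -(104 + (1/508)*7) = -(104 + 7/508) = -1*52839/508 = -52839/508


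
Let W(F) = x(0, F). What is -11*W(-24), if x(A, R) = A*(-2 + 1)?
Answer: 0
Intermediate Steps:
x(A, R) = -A (x(A, R) = A*(-1) = -A)
W(F) = 0 (W(F) = -1*0 = 0)
-11*W(-24) = -11*0 = 0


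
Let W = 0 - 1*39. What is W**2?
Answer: 1521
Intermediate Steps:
W = -39 (W = 0 - 39 = -39)
W**2 = (-39)**2 = 1521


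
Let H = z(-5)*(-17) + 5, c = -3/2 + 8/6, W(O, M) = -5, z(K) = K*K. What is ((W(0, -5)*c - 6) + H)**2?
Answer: 6507601/36 ≈ 1.8077e+5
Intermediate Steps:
z(K) = K**2
c = -1/6 (c = -3*1/2 + 8*(1/6) = -3/2 + 4/3 = -1/6 ≈ -0.16667)
H = -420 (H = (-5)**2*(-17) + 5 = 25*(-17) + 5 = -425 + 5 = -420)
((W(0, -5)*c - 6) + H)**2 = ((-5*(-1/6) - 6) - 420)**2 = ((5/6 - 6) - 420)**2 = (-31/6 - 420)**2 = (-2551/6)**2 = 6507601/36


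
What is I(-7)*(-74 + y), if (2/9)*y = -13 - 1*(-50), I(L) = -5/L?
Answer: 925/14 ≈ 66.071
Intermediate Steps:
y = 333/2 (y = 9*(-13 - 1*(-50))/2 = 9*(-13 + 50)/2 = (9/2)*37 = 333/2 ≈ 166.50)
I(-7)*(-74 + y) = (-5/(-7))*(-74 + 333/2) = -5*(-⅐)*(185/2) = (5/7)*(185/2) = 925/14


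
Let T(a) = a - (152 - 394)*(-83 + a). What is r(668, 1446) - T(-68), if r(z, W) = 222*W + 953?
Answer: 358575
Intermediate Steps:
r(z, W) = 953 + 222*W
T(a) = -20086 + 243*a (T(a) = a - (-242)*(-83 + a) = a - (20086 - 242*a) = a + (-20086 + 242*a) = -20086 + 243*a)
r(668, 1446) - T(-68) = (953 + 222*1446) - (-20086 + 243*(-68)) = (953 + 321012) - (-20086 - 16524) = 321965 - 1*(-36610) = 321965 + 36610 = 358575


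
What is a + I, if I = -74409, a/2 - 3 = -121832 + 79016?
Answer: -160035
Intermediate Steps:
a = -85626 (a = 6 + 2*(-121832 + 79016) = 6 + 2*(-42816) = 6 - 85632 = -85626)
a + I = -85626 - 74409 = -160035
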